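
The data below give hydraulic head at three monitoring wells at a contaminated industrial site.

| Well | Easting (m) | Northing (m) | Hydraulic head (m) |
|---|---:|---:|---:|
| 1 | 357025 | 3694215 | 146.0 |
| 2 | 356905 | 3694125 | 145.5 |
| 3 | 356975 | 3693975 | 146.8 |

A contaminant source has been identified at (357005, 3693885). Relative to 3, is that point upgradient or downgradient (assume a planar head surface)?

upgradient

Three-point gradient (reference 1): Δ to 2 = (-120, -90, -0.5), Δ to 3 = (-50, -240, +0.8).
∂h/∂x = +0.007901, ∂h/∂y = -0.004979 (det = 24300).
Head at (357005, 3693885) = 146.0 + (+0.007901)·(-20) + (-0.004979)·(-330) = 147.49 m.
That is higher than the 146.8 m at 3, so the point is upgradient.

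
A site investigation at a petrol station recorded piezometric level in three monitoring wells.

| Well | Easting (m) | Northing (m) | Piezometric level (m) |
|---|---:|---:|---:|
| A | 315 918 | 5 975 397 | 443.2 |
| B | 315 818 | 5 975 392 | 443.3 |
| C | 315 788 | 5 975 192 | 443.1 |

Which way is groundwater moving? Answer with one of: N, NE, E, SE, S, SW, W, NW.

SE

Differences from A: to B (Δx, Δy, Δh) = (-100, -5, +0.1); to C = (-130, -205, -0.1).
Solve a·Δx + b·Δy = Δh: det = (-100)·(-205) − (-130)·(-5) = 19850.
∂h/∂x = [(+0.1)·(-205) − (-0.1)·(-5)] / 19850 = -0.001058
∂h/∂y = [(-100)·(-0.1) − (-130)·(+0.1)] / 19850 = +0.001159
Flow = −∇h = (+0.001058 east, -0.001159 north), which points southeast.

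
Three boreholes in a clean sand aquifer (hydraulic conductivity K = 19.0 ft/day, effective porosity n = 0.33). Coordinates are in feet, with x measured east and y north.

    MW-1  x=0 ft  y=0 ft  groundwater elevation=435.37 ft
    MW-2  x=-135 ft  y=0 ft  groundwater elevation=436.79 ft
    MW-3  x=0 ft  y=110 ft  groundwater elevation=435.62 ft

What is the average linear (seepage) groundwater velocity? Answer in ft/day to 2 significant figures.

0.62 ft/day

∂h/∂x = (436.79 − 435.37) / (-135 − 0) = -0.01052
∂h/∂y = (435.62 − 435.37) / (110 − 0) = +0.002273
|∇h| = √(-0.01052² + 0.002273²) = 0.01076
Seepage velocity v = K·i/n = 19.0 × 0.01076 / 0.33 = 0.6195 ft/day.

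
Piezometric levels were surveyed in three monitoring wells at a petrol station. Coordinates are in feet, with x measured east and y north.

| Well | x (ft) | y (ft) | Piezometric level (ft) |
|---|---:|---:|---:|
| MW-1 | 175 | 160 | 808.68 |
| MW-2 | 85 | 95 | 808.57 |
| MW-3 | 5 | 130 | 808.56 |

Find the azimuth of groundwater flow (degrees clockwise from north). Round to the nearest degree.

210°

Taking MW-1 as reference: MW-2−MW-1 = (-90, -65, -0.11); MW-3−MW-1 = (-170, -30, -0.12).
Solve a·Δx + b·Δy = Δh: det = (-90)·(-30) − (-170)·(-65) = -8350.
∂h/∂x = [(-0.11)·(-30) − (-0.12)·(-65)] / -8350 = +0.0005389
∂h/∂y = [(-90)·(-0.12) − (-170)·(-0.11)] / -8350 = +0.0009461
Flow direction (−∇h) has components (-0.0005389 E, -0.0009461 N).
Azimuth = atan2(E, N) = atan2(-0.0005389, -0.0009461) = 209.7° ≈ 210°.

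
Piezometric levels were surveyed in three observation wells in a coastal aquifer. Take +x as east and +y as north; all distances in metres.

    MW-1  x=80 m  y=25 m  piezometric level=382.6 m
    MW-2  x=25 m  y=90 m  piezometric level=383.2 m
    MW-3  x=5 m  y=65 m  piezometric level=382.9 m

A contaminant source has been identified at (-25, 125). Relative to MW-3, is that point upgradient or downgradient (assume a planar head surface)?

Taking MW-1 as reference: MW-2−MW-1 = (-55, 65, +0.6); MW-3−MW-1 = (-75, 40, +0.3).
Solve a·Δx + b·Δy = Δh: det = (-55)·40 − (-75)·65 = 2675.
∂h/∂x = [(+0.6)·40 − (+0.3)·65] / 2675 = +0.001682
∂h/∂y = [(-55)·(+0.3) − (-75)·(+0.6)] / 2675 = +0.01065
Head at (-25, 125) = 382.6 + (+0.001682)·(-105) + (+0.01065)·(100) = 383.49 m.
That is higher than the 382.9 m at MW-3, so the point is upgradient.

upgradient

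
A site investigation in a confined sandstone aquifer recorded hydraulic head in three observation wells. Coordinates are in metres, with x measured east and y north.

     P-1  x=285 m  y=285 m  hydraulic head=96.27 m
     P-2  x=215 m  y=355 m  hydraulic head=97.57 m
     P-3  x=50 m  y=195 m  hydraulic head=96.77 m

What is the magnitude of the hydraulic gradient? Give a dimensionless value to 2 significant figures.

0.014

Taking P-1 as reference: P-2−P-1 = (-70, 70, +1.30); P-3−P-1 = (-235, -90, +0.50).
Determinant of the coordinate differences = (-70)·(-90) − (-235)·70 = 22750.
∂h/∂x = [(+1.30)·(-90) − (+0.50)·70] / 22750 = -0.006681
∂h/∂y = [(-70)·(+0.50) − (-235)·(+1.30)] / 22750 = +0.01189
|∇h| = √(-0.006681² + 0.01189²) = 0.01364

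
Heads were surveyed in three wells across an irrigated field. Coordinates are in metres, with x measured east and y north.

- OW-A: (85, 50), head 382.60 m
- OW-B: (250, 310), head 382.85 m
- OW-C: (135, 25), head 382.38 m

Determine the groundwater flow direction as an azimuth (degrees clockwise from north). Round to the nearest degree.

With h = a·x + b·y + c and OW-A as origin, the differences give:
  165·a + 260·b = +0.25
  50·a + (-25)·b = -0.22
Eliminate b (×(-25) and ×260, subtract): -17125·a = 50.950 → a = ∂h/∂x = -0.002975
Back-substitute: b = ∂h/∂y = +0.002850.
Flow direction (−∇h) has components (+0.002975 E, -0.002850 N).
Azimuth = atan2(E, N) = atan2(+0.002975, -0.002850) = 133.8° ≈ 134°.

134°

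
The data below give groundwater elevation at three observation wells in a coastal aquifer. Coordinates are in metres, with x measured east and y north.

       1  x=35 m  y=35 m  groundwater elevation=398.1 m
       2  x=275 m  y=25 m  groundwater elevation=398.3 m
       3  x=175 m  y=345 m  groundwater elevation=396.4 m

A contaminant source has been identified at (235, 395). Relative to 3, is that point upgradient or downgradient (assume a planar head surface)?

downgradient

Three-point gradient (reference 1): Δ to 2 = (240, -10, +0.2), Δ to 3 = (140, 310, -1.7).
∂h/∂x = +0.0005937, ∂h/∂y = -0.005752 (det = 75800).
Head at (235, 395) = 398.1 + (+0.0005937)·(200) + (-0.005752)·(360) = 396.15 m.
That is lower than the 396.4 m at 3, so the point is downgradient.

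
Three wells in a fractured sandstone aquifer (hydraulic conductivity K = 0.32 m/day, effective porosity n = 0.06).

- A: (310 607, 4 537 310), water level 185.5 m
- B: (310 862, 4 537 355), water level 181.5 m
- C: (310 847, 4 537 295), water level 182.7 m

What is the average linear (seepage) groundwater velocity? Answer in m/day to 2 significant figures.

0.11 m/day

Three-point gradient (reference A): Δ to B = (255, 45, -4.0), Δ to C = (240, -15, -2.8).
∂h/∂x = -0.01272, ∂h/∂y = -0.01682 (det = -14625).
|∇h| = √(-0.01272² + -0.01682²) = 0.02109
Seepage velocity v = K·i/n = 0.32 × 0.02109 / 0.06 = 0.1125 m/day.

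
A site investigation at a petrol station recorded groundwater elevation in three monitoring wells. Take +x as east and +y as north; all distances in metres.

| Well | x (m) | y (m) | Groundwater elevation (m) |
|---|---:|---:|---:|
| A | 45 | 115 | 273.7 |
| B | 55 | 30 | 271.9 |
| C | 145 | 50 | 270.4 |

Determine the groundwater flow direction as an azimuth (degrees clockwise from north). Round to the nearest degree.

132°

Differences from A: to B (Δx, Δy, Δh) = (10, -85, -1.8); to C = (100, -65, -3.3).
Solve a·Δx + b·Δy = Δh: det = 10·(-65) − 100·(-85) = 7850.
∂h/∂x = [(-1.8)·(-65) − (-3.3)·(-85)] / 7850 = -0.02083
∂h/∂y = [10·(-3.3) − 100·(-1.8)] / 7850 = +0.01873
Flow direction (−∇h) has components (+0.02083 E, -0.01873 N).
Azimuth = atan2(E, N) = atan2(+0.02083, -0.01873) = 132.0° ≈ 132°.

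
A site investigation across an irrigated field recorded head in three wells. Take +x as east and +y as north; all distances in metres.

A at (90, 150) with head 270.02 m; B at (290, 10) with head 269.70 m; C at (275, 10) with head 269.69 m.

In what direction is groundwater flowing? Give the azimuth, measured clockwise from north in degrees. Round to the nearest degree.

Taking A as reference: B−A = (200, -140, -0.32); C−A = (185, -140, -0.33).
Solve a·Δx + b·Δy = Δh: det = 200·(-140) − 185·(-140) = -2100.
∂h/∂x = [(-0.32)·(-140) − (-0.33)·(-140)] / -2100 = +0.0006667
∂h/∂y = [200·(-0.33) − 185·(-0.32)] / -2100 = +0.003238
Flow direction (−∇h) has components (-0.0006667 E, -0.003238 N).
Azimuth = atan2(E, N) = atan2(-0.0006667, -0.003238) = 191.6° ≈ 192°.

192°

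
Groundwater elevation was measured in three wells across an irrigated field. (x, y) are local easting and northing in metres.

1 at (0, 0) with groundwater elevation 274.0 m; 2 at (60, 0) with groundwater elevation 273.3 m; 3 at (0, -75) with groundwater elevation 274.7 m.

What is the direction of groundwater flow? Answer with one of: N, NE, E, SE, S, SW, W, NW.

NE

∂h/∂x = (273.3 − 274.0) / (60 − 0) = -0.01167
∂h/∂y = (274.7 − 274.0) / (-75 − 0) = -0.009333
Flow = −∇h = (+0.01167 east, +0.009333 north), which points northeast.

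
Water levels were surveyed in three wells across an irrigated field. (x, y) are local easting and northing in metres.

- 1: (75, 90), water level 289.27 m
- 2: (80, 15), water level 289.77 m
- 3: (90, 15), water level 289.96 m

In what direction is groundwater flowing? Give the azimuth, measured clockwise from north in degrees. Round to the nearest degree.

286°

Three-point gradient (reference 1): Δ to 2 = (5, -75, +0.50), Δ to 3 = (15, -75, +0.69).
∂h/∂x = +0.01900, ∂h/∂y = -0.005400 (det = 750).
Flow direction (−∇h) has components (-0.01900 E, +0.005400 N).
Azimuth = atan2(E, N) = atan2(-0.01900, +0.005400) = 285.9° ≈ 286°.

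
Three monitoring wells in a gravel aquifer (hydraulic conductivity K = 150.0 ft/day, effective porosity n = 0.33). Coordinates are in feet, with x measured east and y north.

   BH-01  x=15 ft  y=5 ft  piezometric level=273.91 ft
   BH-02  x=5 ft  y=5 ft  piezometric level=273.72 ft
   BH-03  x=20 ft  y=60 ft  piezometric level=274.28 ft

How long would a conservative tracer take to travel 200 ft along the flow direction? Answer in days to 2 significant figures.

22 days

With h = a·x + b·y + c and BH-01 as origin, the differences give:
  (-10)·a + 0·b = -0.19
  5·a + 55·b = +0.37
Eliminate b (×55 and ×0, subtract): -550·a = -10.450 → a = ∂h/∂x = +0.01900
Back-substitute: b = ∂h/∂y = +0.005000.
|∇h| = √(0.01900² + 0.005000²) = 0.01965
Seepage velocity v = K·i/n = 150.0 × 0.01965 / 0.33 = 8.932 ft/day.
t = 200 / 8.932 = 22.39 days.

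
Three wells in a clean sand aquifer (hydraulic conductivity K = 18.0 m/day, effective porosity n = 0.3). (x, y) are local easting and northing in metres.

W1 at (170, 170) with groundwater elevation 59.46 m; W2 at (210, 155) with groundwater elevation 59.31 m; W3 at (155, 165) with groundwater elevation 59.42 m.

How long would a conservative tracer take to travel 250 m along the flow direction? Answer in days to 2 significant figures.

Taking W1 as reference: W2−W1 = (40, -15, -0.15); W3−W1 = (-15, -5, -0.04).
Solve a·Δx + b·Δy = Δh: det = 40·(-5) − (-15)·(-15) = -425.
∂h/∂x = [(-0.15)·(-5) − (-0.04)·(-15)] / -425 = -0.0003529
∂h/∂y = [40·(-0.04) − (-15)·(-0.15)] / -425 = +0.009059
|∇h| = √(-0.0003529² + 0.009059²) = 0.009066
Seepage velocity v = K·i/n = 18.0 × 0.009066 / 0.3 = 0.544 m/day.
t = 250 / 0.544 = 459.6 days.

460 days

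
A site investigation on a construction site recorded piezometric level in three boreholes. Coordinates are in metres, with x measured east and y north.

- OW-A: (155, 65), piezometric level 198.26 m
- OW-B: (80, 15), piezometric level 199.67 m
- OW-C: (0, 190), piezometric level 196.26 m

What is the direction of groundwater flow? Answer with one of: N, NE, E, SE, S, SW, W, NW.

With h = a·x + b·y + c and OW-A as origin, the differences give:
  (-75)·a + (-50)·b = +1.41
  (-155)·a + 125·b = -2.00
Eliminate b (×125 and ×(-50), subtract): -17125·a = 76.250 → a = ∂h/∂x = -0.004453
Back-substitute: b = ∂h/∂y = -0.02152.
Flow = −∇h = (+0.004453 east, +0.02152 north), which points north.

N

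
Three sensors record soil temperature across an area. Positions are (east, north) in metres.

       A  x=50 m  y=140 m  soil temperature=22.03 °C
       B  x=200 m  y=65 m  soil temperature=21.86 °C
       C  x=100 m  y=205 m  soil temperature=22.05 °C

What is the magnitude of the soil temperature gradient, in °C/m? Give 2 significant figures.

0.0011 °C/m

With T = a·x + b·y + c and A as origin, the differences give:
  150·a + (-75)·b = -0.17
  50·a + 65·b = +0.02
Eliminate b (×65 and ×(-75), subtract): 13500·a = -9.550 → a = ∂T/∂x = -0.0007074
Back-substitute: b = ∂T/∂y = +0.0008519.
|∇f| = √(-0.0007074² + 0.0008519²) = 0.001107 °C/m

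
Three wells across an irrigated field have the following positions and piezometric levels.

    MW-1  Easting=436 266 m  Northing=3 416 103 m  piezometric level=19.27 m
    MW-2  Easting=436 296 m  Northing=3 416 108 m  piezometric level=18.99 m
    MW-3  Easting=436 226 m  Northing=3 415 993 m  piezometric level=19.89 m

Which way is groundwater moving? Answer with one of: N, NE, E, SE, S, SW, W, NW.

E

Three-point gradient (reference MW-1): Δ to MW-2 = (30, 5, -0.28), Δ to MW-3 = (-40, -110, +0.62).
∂h/∂x = -0.008935, ∂h/∂y = -0.002387 (det = -3100).
Flow = −∇h = (+0.008935 east, +0.002387 north), which points east.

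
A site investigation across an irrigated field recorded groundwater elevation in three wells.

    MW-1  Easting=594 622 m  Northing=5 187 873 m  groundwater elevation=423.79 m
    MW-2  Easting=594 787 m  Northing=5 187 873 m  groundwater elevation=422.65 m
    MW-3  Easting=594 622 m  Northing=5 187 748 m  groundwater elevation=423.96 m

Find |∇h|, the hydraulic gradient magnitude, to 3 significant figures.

0.00704

∂h/∂x = (422.65 − 423.79) / (594787 − 594622) = -0.006909
∂h/∂y = (423.96 − 423.79) / (5187748 − 5187873) = -0.001360
|∇h| = √(-0.006909² + -0.001360²) = 0.007042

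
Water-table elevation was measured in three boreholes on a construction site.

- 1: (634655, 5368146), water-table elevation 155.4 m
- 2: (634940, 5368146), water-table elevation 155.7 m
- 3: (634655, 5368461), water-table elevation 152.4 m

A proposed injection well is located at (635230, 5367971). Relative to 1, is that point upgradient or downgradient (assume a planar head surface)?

upgradient

∂h/∂x = (155.7 − 155.4) / (634940 − 634655) = +0.001053
∂h/∂y = (152.4 − 155.4) / (5368461 − 5368146) = -0.009524
Head at (635230, 5367971) = 155.4 + (+0.001053)·(575) + (-0.009524)·(-175) = 157.67 m.
That is higher than the 155.4 m at 1, so the point is upgradient.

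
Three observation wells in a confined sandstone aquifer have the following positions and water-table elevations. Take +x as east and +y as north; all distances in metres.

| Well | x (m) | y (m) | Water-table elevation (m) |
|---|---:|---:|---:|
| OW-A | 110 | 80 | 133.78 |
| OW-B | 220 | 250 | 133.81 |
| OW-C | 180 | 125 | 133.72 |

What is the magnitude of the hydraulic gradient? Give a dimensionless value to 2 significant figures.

Taking OW-A as reference: OW-B−OW-A = (110, 170, +0.03); OW-C−OW-A = (70, 45, -0.06).
Solve a·Δx + b·Δy = Δh: det = 110·45 − 70·170 = -6950.
∂h/∂x = [(+0.03)·45 − (-0.06)·170] / -6950 = -0.001662
∂h/∂y = [110·(-0.06) − 70·(+0.03)] / -6950 = +0.001252
|∇h| = √(-0.001662² + 0.001252²) = 0.002081

0.0021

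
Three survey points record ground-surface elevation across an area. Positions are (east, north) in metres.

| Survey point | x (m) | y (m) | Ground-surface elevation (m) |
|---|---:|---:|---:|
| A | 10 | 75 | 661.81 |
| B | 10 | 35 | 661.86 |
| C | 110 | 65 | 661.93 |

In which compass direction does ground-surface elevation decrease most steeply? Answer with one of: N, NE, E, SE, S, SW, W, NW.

Differences from A: to B (Δx, Δy, Δh) = (0, -40, +0.05); to C = (100, -10, +0.12).
Determinant of the coordinate differences = 0·(-10) − 100·(-40) = 4000.
∂z/∂x = [(+0.05)·(-10) − (+0.12)·(-40)] / 4000 = +0.001075
∂z/∂y = [0·(+0.12) − 100·(+0.05)] / 4000 = -0.001250
Steepest decrease is along −∇f = (-0.001075 E, +0.001250 N) → northwest.

NW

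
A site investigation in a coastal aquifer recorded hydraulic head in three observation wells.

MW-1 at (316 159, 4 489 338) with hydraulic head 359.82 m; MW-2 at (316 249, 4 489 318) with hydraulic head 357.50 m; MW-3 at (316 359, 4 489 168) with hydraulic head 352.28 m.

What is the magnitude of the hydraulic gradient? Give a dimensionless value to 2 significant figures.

With h = a·x + b·y + c and MW-1 as origin, the differences give:
  90·a + (-20)·b = -2.32
  200·a + (-170)·b = -7.54
Eliminate b (×(-170) and ×(-20), subtract): -11300·a = 243.600 → a = ∂h/∂x = -0.02156
Back-substitute: b = ∂h/∂y = +0.01899.
|∇h| = √(-0.02156² + 0.01899²) = 0.02873

0.029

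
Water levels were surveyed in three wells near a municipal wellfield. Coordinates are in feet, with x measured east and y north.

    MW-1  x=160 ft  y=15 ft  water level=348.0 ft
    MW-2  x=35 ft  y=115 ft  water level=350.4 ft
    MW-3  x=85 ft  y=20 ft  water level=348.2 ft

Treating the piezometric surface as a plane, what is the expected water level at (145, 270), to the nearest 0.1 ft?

Taking MW-1 as reference: MW-2−MW-1 = (-125, 100, +2.4); MW-3−MW-1 = (-75, 5, +0.2).
Solve a·Δx + b·Δy = Δh: det = (-125)·5 − (-75)·100 = 6875.
∂h/∂x = [(+2.4)·5 − (+0.2)·100] / 6875 = -0.001164
∂h/∂y = [(-125)·(+0.2) − (-75)·(+2.4)] / 6875 = +0.02255
h(145, 270) = 348.0 + (-0.001164)·(-15) + (+0.02255)·(255) = 348.0 +0.017 +5.749 = 353.767 ft.

353.8 ft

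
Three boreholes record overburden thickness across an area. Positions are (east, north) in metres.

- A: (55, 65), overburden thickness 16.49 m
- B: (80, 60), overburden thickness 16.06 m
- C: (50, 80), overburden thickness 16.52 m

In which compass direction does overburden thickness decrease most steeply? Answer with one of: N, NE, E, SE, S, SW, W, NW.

Taking A as reference: B−A = (25, -5, -0.43); C−A = (-5, 15, +0.03).
Solve a·Δx + b·Δy = Δd: det = 25·15 − (-5)·(-5) = 350.
∂d/∂x = [(-0.43)·15 − (+0.03)·(-5)] / 350 = -0.01800
∂d/∂y = [25·(+0.03) − (-5)·(-0.43)] / 350 = -0.004000
Steepest decrease is along −∇f = (+0.01800 E, +0.004000 N) → east.

E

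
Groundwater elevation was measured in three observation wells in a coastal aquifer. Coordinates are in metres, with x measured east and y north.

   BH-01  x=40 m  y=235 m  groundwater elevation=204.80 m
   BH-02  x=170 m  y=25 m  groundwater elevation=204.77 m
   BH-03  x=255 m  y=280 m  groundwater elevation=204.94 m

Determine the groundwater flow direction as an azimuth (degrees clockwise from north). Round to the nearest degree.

Three-point gradient (reference BH-01): Δ to BH-02 = (130, -210, -0.03), Δ to BH-03 = (215, 45, +0.14).
∂h/∂x = +0.0005500, ∂h/∂y = +0.0004833 (det = 51000).
Flow direction (−∇h) has components (-0.0005500 E, -0.0004833 N).
Azimuth = atan2(E, N) = atan2(-0.0005500, -0.0004833) = 228.7° ≈ 229°.

229°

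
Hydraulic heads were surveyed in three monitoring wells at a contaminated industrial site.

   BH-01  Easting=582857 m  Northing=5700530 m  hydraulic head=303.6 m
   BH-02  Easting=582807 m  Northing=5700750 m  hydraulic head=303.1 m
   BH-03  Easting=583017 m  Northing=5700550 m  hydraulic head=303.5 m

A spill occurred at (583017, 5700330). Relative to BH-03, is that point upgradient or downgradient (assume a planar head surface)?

upgradient

Taking BH-01 as reference: BH-02−BH-01 = (-50, 220, -0.5); BH-03−BH-01 = (160, 20, -0.1).
Solve a·Δx + b·Δy = Δh: det = (-50)·20 − 160·220 = -36200.
∂h/∂x = [(-0.5)·20 − (-0.1)·220] / -36200 = -0.0003315
∂h/∂y = [(-50)·(-0.1) − 160·(-0.5)] / -36200 = -0.002348
Head at (583017, 5700330) = 303.6 + (-0.0003315)·(160) + (-0.002348)·(-200) = 304.02 m.
That is higher than the 303.5 m at BH-03, so the point is upgradient.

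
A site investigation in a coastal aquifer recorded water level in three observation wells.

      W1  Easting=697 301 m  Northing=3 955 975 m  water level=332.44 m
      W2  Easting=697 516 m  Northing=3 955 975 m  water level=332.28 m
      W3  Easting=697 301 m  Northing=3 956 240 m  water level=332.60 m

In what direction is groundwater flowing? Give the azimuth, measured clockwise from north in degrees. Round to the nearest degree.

∂h/∂x = (332.28 − 332.44) / (697516 − 697301) = -0.0007442
∂h/∂y = (332.60 − 332.44) / (3956240 − 3955975) = +0.0006038
Flow direction (−∇h) has components (+0.0007442 E, -0.0006038 N).
Azimuth = atan2(E, N) = atan2(+0.0007442, -0.0006038) = 129.1° ≈ 129°.

129°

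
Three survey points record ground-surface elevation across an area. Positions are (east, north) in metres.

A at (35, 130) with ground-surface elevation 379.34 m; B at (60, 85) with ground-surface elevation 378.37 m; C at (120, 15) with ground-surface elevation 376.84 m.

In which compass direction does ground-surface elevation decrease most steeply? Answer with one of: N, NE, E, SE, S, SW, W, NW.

Differences from A: to B (Δx, Δy, Δh) = (25, -45, -0.97); to C = (85, -115, -2.50).
Determinant of the coordinate differences = 25·(-115) − 85·(-45) = 950.
∂z/∂x = [(-0.97)·(-115) − (-2.50)·(-45)] / 950 = -0.001000
∂z/∂y = [25·(-2.50) − 85·(-0.97)] / 950 = +0.02100
Steepest decrease is along −∇f = (+0.001000 E, -0.02100 N) → south.

S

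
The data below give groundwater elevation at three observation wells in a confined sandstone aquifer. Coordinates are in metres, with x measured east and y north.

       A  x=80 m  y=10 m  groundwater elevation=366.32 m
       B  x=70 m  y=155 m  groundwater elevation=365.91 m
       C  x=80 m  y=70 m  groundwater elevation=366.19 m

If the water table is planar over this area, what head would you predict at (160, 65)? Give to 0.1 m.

Taking A as reference: B−A = (-10, 145, -0.41); C−A = (0, 60, -0.13).
Solve a·Δx + b·Δy = Δh: det = (-10)·60 − 0·145 = -600.
∂h/∂x = [(-0.41)·60 − (-0.13)·145] / -600 = +0.009583
∂h/∂y = [(-10)·(-0.13) − 0·(-0.41)] / -600 = -0.002167
h(160, 65) = 366.32 + (+0.009583)·(80) + (-0.002167)·(55) = 366.32 +0.767 -0.119 = 366.967 m.

367.0 m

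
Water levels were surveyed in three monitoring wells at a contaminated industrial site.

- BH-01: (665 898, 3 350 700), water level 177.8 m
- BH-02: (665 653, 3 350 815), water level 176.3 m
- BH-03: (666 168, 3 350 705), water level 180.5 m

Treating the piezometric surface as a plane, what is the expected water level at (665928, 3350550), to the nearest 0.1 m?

176.9 m

Differences from BH-01: to BH-02 (Δx, Δy, Δh) = (-245, 115, -1.5); to BH-03 = (270, 5, +2.7).
Determinant of the coordinate differences = (-245)·5 − 270·115 = -32275.
∂h/∂x = [(-1.5)·5 − (+2.7)·115] / -32275 = +0.009853
∂h/∂y = [(-245)·(+2.7) − 270·(-1.5)] / -32275 = +0.007947
h(665928, 3350550) = 177.8 + (+0.009853)·(30) + (+0.007947)·(-150) = 177.8 +0.296 -1.192 = 176.903 m.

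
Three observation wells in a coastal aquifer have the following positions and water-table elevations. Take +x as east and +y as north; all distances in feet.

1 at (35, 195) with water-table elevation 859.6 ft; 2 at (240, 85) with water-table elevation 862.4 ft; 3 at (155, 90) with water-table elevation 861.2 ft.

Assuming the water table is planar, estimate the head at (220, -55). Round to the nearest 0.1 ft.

With h = a·x + b·y + c and 1 as origin, the differences give:
  205·a + (-110)·b = +2.8
  120·a + (-105)·b = +1.6
Eliminate b (×(-105) and ×(-110), subtract): -8325·a = -118.00 → a = ∂h/∂x = +0.01417
Back-substitute: b = ∂h/∂y = +0.0009610.
h(220, -55) = 859.6 + (+0.01417)·(185) + (+0.0009610)·(-250) = 859.6 +2.622 -0.240 = 861.982 ft.

862.0 ft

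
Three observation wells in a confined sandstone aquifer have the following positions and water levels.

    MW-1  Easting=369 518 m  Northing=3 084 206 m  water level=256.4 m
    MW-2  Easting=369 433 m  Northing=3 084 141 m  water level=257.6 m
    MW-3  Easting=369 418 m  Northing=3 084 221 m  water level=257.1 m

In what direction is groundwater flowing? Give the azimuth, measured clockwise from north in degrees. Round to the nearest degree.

Differences from MW-1: to MW-2 (Δx, Δy, Δh) = (-85, -65, +1.2); to MW-3 = (-100, 15, +0.7).
Solve a·Δx + b·Δy = Δh: det = (-85)·15 − (-100)·(-65) = -7775.
∂h/∂x = [(+1.2)·15 − (+0.7)·(-65)] / -7775 = -0.008167
∂h/∂y = [(-85)·(+0.7) − (-100)·(+1.2)] / -7775 = -0.007781
Flow direction (−∇h) has components (+0.008167 E, +0.007781 N).
Azimuth = atan2(E, N) = atan2(+0.008167, +0.007781) = 46.4° ≈ 046°.

046°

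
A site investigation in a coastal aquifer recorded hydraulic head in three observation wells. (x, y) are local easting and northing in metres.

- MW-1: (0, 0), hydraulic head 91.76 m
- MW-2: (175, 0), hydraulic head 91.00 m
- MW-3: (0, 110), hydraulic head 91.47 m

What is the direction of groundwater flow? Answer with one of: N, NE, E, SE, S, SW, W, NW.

NE

∂h/∂x = (91.00 − 91.76) / (175 − 0) = -0.004343
∂h/∂y = (91.47 − 91.76) / (110 − 0) = -0.002636
Flow = −∇h = (+0.004343 east, +0.002636 north), which points northeast.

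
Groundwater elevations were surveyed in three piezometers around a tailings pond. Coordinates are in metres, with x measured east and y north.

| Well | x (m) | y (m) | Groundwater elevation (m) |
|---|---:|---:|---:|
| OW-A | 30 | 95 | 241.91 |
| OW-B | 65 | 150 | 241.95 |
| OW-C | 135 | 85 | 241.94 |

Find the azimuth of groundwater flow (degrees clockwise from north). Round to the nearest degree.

213°

Taking OW-A as reference: OW-B−OW-A = (35, 55, +0.04); OW-C−OW-A = (105, -10, +0.03).
Solve a·Δx + b·Δy = Δh: det = 35·(-10) − 105·55 = -6125.
∂h/∂x = [(+0.04)·(-10) − (+0.03)·55] / -6125 = +0.0003347
∂h/∂y = [35·(+0.03) − 105·(+0.04)] / -6125 = +0.0005143
Flow direction (−∇h) has components (-0.0003347 E, -0.0005143 N).
Azimuth = atan2(E, N) = atan2(-0.0003347, -0.0005143) = 213.1° ≈ 213°.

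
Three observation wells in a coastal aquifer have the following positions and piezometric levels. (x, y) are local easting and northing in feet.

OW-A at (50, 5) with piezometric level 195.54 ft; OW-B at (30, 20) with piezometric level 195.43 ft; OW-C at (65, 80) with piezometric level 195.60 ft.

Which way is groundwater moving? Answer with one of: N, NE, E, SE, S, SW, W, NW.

With h = a·x + b·y + c and OW-A as origin, the differences give:
  (-20)·a + 15·b = -0.11
  15·a + 75·b = +0.06
Eliminate b (×75 and ×15, subtract): -1725·a = -9.150 → a = ∂h/∂x = +0.005304
Back-substitute: b = ∂h/∂y = -0.0002609.
Flow = −∇h = (-0.005304 east, +0.0002609 north), which points west.

W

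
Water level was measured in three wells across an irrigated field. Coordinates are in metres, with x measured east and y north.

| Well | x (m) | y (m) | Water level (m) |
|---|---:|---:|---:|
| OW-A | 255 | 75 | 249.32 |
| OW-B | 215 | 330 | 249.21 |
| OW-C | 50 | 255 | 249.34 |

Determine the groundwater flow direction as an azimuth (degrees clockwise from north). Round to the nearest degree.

047°

With h = a·x + b·y + c and OW-A as origin, the differences give:
  (-40)·a + 255·b = -0.11
  (-205)·a + 180·b = +0.02
Eliminate b (×180 and ×255, subtract): 45075·a = -24.900 → a = ∂h/∂x = -0.0005524
Back-substitute: b = ∂h/∂y = -0.0005180.
Flow direction (−∇h) has components (+0.0005524 E, +0.0005180 N).
Azimuth = atan2(E, N) = atan2(+0.0005524, +0.0005180) = 46.8° ≈ 047°.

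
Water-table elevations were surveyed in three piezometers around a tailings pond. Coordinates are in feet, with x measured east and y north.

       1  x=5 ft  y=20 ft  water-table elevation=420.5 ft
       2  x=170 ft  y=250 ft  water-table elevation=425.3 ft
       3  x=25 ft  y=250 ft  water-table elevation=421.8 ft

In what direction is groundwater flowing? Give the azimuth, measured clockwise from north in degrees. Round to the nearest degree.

262°

Differences from 1: to 2 (Δx, Δy, Δh) = (165, 230, +4.8); to 3 = (20, 230, +1.3).
Determinant of the coordinate differences = 165·230 − 20·230 = 33350.
∂h/∂x = [(+4.8)·230 − (+1.3)·230] / 33350 = +0.02414
∂h/∂y = [165·(+1.3) − 20·(+4.8)] / 33350 = +0.003553
Flow direction (−∇h) has components (-0.02414 E, -0.003553 N).
Azimuth = atan2(E, N) = atan2(-0.02414, -0.003553) = 261.6° ≈ 262°.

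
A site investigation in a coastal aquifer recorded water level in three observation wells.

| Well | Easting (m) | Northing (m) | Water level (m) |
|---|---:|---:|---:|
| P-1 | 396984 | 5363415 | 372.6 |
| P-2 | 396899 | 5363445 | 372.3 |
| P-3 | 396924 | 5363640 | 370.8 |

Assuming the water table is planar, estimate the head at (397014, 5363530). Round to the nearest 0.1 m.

Differences from P-1: to P-2 (Δx, Δy, Δh) = (-85, 30, -0.3); to P-3 = (-60, 225, -1.8).
Determinant of the coordinate differences = (-85)·225 − (-60)·30 = -17325.
∂h/∂x = [(-0.3)·225 − (-1.8)·30] / -17325 = +0.0007792
∂h/∂y = [(-85)·(-1.8) − (-60)·(-0.3)] / -17325 = -0.007792
h(397014, 5363530) = 372.6 + (+0.0007792)·(30) + (-0.007792)·(115) = 372.6 +0.023 -0.896 = 371.727 m.

371.7 m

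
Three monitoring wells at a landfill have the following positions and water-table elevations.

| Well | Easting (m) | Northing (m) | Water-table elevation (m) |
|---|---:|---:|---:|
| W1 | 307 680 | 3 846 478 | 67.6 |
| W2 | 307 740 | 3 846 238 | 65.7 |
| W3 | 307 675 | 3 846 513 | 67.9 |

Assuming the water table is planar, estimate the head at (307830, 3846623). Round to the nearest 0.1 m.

69.9 m

Differences from W1: to W2 (Δx, Δy, Δh) = (60, -240, -1.9); to W3 = (-5, 35, +0.3).
Determinant of the coordinate differences = 60·35 − (-5)·(-240) = 900.
∂h/∂x = [(-1.9)·35 − (+0.3)·(-240)] / 900 = +0.006111
∂h/∂y = [60·(+0.3) − (-5)·(-1.9)] / 900 = +0.009444
h(307830, 3846623) = 67.6 + (+0.006111)·(150) + (+0.009444)·(145) = 67.6 +0.917 +1.369 = 69.886 m.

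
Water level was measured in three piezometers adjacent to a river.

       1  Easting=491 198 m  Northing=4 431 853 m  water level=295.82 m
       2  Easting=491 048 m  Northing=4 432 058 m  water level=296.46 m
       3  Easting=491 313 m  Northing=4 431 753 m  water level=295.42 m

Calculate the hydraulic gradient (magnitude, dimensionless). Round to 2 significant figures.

0.0026

Differences from 1: to 2 (Δx, Δy, Δh) = (-150, 205, +0.64); to 3 = (115, -100, -0.40).
Determinant of the coordinate differences = (-150)·(-100) − 115·205 = -8575.
∂h/∂x = [(+0.64)·(-100) − (-0.40)·205] / -8575 = -0.002099
∂h/∂y = [(-150)·(-0.40) − 115·(+0.64)] / -8575 = +0.001586
|∇h| = √(-0.002099² + 0.001586²) = 0.002631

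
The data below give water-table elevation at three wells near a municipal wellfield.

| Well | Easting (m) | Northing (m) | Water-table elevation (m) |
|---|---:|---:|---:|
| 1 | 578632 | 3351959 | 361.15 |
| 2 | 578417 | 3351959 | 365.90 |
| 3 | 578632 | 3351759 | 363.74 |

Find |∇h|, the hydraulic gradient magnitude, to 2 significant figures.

0.026

∂h/∂x = (365.90 − 361.15) / (578417 − 578632) = -0.02209
∂h/∂y = (363.74 − 361.15) / (3351759 − 3351959) = -0.01295
|∇h| = √(-0.02209² + -0.01295²) = 0.02561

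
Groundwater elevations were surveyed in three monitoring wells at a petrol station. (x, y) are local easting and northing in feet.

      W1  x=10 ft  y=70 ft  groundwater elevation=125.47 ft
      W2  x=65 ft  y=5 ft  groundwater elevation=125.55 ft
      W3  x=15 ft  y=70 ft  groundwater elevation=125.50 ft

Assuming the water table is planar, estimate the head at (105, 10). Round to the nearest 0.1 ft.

125.8 ft

Taking W1 as reference: W2−W1 = (55, -65, +0.08); W3−W1 = (5, 0, +0.03).
Solve a·Δx + b·Δy = Δh: det = 55·0 − 5·(-65) = 325.
∂h/∂x = [(+0.08)·0 − (+0.03)·(-65)] / 325 = +0.006000
∂h/∂y = [55·(+0.03) − 5·(+0.08)] / 325 = +0.003846
h(105, 10) = 125.47 + (+0.006000)·(95) + (+0.003846)·(-60) = 125.47 +0.570 -0.231 = 125.809 ft.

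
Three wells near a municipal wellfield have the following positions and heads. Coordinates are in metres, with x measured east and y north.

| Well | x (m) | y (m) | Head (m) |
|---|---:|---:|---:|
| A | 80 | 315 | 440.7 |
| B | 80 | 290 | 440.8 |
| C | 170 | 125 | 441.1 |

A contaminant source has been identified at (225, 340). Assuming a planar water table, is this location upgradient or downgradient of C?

Differences from A: to B (Δx, Δy, Δh) = (0, -25, +0.1); to C = (90, -190, +0.4).
Solve a·Δx + b·Δy = Δh: det = 0·(-190) − 90·(-25) = 2250.
∂h/∂x = [(+0.1)·(-190) − (+0.4)·(-25)] / 2250 = -0.004000
∂h/∂y = [0·(+0.4) − 90·(+0.1)] / 2250 = -0.004000
Head at (225, 340) = 440.7 + (-0.004000)·(145) + (-0.004000)·(25) = 440.02 m.
That is lower than the 441.1 m at C, so the point is downgradient.

downgradient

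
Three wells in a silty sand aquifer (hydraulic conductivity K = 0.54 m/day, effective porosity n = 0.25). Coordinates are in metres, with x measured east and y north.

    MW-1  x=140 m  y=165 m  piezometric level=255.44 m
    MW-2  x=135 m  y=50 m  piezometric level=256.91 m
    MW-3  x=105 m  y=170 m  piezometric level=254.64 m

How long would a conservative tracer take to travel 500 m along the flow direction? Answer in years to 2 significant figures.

25 years

Taking MW-1 as reference: MW-2−MW-1 = (-5, -115, +1.47); MW-3−MW-1 = (-35, 5, -0.80).
Solve a·Δx + b·Δy = Δh: det = (-5)·5 − (-35)·(-115) = -4050.
∂h/∂x = [(+1.47)·5 − (-0.80)·(-115)] / -4050 = +0.02090
∂h/∂y = [(-5)·(-0.80) − (-35)·(+1.47)] / -4050 = -0.01369
|∇h| = √(0.02090² + -0.01369²) = 0.02498
Seepage velocity v = K·i/n = 0.54 × 0.02498 / 0.25 = 0.05396 m/day.
t = 500 / 0.05396 = 9266 days = 25.4 years.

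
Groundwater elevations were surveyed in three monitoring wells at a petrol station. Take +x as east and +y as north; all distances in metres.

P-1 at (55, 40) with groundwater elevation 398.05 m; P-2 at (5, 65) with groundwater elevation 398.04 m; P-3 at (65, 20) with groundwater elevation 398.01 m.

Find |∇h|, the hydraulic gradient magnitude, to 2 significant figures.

Differences from P-1: to P-2 (Δx, Δy, Δh) = (-50, 25, -0.01); to P-3 = (10, -20, -0.04).
Determinant of the coordinate differences = (-50)·(-20) − 10·25 = 750.
∂h/∂x = [(-0.01)·(-20) − (-0.04)·25] / 750 = +0.001600
∂h/∂y = [(-50)·(-0.04) − 10·(-0.01)] / 750 = +0.002800
|∇h| = √(0.001600² + 0.002800²) = 0.003225

0.0032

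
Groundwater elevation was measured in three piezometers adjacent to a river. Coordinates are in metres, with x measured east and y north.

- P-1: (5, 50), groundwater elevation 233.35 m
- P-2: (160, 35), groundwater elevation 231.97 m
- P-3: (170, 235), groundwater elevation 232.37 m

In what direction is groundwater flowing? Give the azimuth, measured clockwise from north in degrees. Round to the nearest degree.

With h = a·x + b·y + c and P-1 as origin, the differences give:
  155·a + (-15)·b = -1.38
  165·a + 185·b = -0.98
Eliminate b (×185 and ×(-15), subtract): 31150·a = -270.000 → a = ∂h/∂x = -0.008668
Back-substitute: b = ∂h/∂y = +0.002433.
Flow direction (−∇h) has components (+0.008668 E, -0.002433 N).
Azimuth = atan2(E, N) = atan2(+0.008668, -0.002433) = 105.7° ≈ 106°.

106°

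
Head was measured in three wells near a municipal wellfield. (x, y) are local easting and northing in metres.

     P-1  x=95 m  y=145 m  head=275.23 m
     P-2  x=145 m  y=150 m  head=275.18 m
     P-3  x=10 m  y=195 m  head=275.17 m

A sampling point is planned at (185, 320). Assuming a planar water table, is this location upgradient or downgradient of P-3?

downgradient

Differences from P-1: to P-2 (Δx, Δy, Δh) = (50, 5, -0.05); to P-3 = (-85, 50, -0.06).
Solve a·Δx + b·Δy = Δh: det = 50·50 − (-85)·5 = 2925.
∂h/∂x = [(-0.05)·50 − (-0.06)·5] / 2925 = -0.0007521
∂h/∂y = [50·(-0.06) − (-85)·(-0.05)] / 2925 = -0.002479
Head at (185, 320) = 275.23 + (-0.0007521)·(90) + (-0.002479)·(175) = 274.73 m.
That is lower than the 275.17 m at P-3, so the point is downgradient.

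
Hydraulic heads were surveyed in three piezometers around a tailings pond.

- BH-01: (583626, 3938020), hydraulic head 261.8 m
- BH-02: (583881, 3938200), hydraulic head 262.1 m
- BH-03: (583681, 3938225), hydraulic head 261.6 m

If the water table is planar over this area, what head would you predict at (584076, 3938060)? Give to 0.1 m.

262.8 m

Differences from BH-01: to BH-02 (Δx, Δy, Δh) = (255, 180, +0.3); to BH-03 = (55, 205, -0.2).
Solve a·Δx + b·Δy = Δh: det = 255·205 − 55·180 = 42375.
∂h/∂x = [(+0.3)·205 − (-0.2)·180] / 42375 = +0.002301
∂h/∂y = [255·(-0.2) − 55·(+0.3)] / 42375 = -0.001593
h(584076, 3938060) = 261.8 + (+0.002301)·(450) + (-0.001593)·(40) = 261.8 +1.035 -0.064 = 262.772 m.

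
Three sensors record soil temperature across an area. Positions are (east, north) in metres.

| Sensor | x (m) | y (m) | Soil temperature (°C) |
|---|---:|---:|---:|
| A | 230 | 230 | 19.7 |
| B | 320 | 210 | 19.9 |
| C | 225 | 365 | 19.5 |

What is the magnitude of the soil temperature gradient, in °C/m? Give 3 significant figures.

With T = a·x + b·y + c and A as origin, the differences give:
  90·a + (-20)·b = +0.2
  (-5)·a + 135·b = -0.2
Eliminate b (×135 and ×(-20), subtract): 12050·a = 23.00 → a = ∂T/∂x = +0.001909
Back-substitute: b = ∂T/∂y = -0.001411.
|∇f| = √(0.001909² + -0.001411²) = 0.002374 °C/m

0.00237 °C/m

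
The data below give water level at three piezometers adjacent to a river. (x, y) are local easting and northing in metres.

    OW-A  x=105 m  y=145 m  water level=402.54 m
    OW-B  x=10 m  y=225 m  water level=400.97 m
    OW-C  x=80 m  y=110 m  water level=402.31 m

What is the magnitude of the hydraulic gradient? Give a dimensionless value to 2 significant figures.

0.014

With h = a·x + b·y + c and OW-A as origin, the differences give:
  (-95)·a + 80·b = -1.57
  (-25)·a + (-35)·b = -0.23
Eliminate b (×(-35) and ×80, subtract): 5325·a = 73.350 → a = ∂h/∂x = +0.01377
Back-substitute: b = ∂h/∂y = -0.003268.
|∇h| = √(0.01377² + -0.003268²) = 0.01415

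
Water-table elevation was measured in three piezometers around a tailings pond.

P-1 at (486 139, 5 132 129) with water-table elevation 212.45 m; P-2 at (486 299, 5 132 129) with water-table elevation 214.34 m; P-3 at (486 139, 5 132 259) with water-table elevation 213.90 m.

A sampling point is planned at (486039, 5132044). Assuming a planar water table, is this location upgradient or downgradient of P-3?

downgradient

∂h/∂x = (214.34 − 212.45) / (486299 − 486139) = +0.01181
∂h/∂y = (213.90 − 212.45) / (5132259 − 5132129) = +0.01115
Head at (486039, 5132044) = 212.45 + (+0.01181)·(-100) + (+0.01115)·(-85) = 210.32 m.
That is lower than the 213.90 m at P-3, so the point is downgradient.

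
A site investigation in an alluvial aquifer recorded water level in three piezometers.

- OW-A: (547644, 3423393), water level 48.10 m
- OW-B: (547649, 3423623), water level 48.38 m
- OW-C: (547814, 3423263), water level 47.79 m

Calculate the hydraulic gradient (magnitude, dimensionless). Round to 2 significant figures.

0.0015

Taking OW-A as reference: OW-B−OW-A = (5, 230, +0.28); OW-C−OW-A = (170, -130, -0.31).
Determinant of the coordinate differences = 5·(-130) − 170·230 = -39750.
∂h/∂x = [(+0.28)·(-130) − (-0.31)·230] / -39750 = -0.0008780
∂h/∂y = [5·(-0.31) − 170·(+0.28)] / -39750 = +0.001236
|∇h| = √(-0.0008780² + 0.001236²) = 0.001516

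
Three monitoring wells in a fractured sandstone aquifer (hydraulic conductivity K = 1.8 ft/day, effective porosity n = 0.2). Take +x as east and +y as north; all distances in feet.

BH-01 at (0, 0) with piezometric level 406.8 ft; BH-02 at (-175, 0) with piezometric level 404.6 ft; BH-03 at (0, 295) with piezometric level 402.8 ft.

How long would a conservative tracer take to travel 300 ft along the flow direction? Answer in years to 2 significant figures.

4.9 years

∂h/∂x = (404.6 − 406.8) / (-175 − 0) = +0.01257
∂h/∂y = (402.8 − 406.8) / (295 − 0) = -0.01356
|∇h| = √(0.01257² + -0.01356²) = 0.01849
Seepage velocity v = K·i/n = 1.8 × 0.01849 / 0.2 = 0.1664 ft/day.
t = 300 / 0.1664 = 1803 days = 4.94 years.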